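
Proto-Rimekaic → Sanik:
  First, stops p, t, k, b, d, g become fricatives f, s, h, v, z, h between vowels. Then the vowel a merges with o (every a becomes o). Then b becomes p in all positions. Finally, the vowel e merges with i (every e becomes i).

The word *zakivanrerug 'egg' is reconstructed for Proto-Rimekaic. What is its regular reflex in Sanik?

zohivonrirug

Sanik: *zakivanrerug
  zakivanrerug → zahivanrerug   [intervocalic lenition]
  zahivanrerug → zohivonrerug   [vowel merger]
  zohivonrerug (rule 3 does not apply)
  zohivonrerug → zohivonrirug   [vowel merger]
  giving Sanik zohivonrirug.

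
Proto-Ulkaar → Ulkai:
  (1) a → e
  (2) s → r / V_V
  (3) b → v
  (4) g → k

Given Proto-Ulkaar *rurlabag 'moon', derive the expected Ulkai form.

rurlevek

Ulkai: *rurlabag
  rurlabag → rurlebeg   [vowel merger]
  rurlebeg (rule 2 does not apply)
  rurlebeg → rurleveg   [unconditioned shift]
  rurleveg → rurlevek   [unconditioned shift]
  giving Ulkai rurlevek.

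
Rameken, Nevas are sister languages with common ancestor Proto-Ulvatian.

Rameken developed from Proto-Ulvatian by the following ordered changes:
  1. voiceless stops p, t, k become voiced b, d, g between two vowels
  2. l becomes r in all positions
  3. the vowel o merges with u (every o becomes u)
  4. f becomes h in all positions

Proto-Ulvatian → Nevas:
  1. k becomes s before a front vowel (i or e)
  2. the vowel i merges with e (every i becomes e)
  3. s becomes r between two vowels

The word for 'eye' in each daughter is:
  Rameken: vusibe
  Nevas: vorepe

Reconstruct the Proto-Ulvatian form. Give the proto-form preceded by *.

*vosipe

Position 5: Rameken has b, Nevas has p. Nevas preserves p here (none of its changes turn any other segment into p), so the proto-segment is *p.
Position 4: Rameken has i, Nevas has e. Rameken preserves i here (none of its changes turn any other segment into i), so the proto-segment is *i.
Verify the candidate proto-form against each daughter:
Rameken: start from *vosipe.
  rule 1 (intervocalic voicing): vosipe → vosibe
  rule 2: no change — vosibe
  rule 3 (vowel merger): vosibe → vusibe
  rule 4: no change — vusibe
  ⇒ Rameken vusibe
Nevas: *vosipe
  vosipe (rule 1 does not apply)
  vosipe → vosepe   [vowel merger]
  vosepe → vorepe   [rhotacism]
  giving Nevas vorepe.
*vosipe is the unique common source.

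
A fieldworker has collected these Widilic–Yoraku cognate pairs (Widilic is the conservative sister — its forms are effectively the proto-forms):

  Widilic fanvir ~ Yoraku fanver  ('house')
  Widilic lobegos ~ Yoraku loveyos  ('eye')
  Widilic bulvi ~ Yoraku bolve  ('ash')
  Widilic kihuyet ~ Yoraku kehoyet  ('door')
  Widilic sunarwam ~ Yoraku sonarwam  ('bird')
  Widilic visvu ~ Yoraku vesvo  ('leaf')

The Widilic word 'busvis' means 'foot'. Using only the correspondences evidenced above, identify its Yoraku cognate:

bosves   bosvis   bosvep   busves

bosves

bulvi ~ bolve, kihuyet ~ kehoyet — Widilic u corresponds to Yoraku o after a consonant, before a consonant other than r, m, n, p, b, f, v.
kihuyet ~ kehoyet, visvu ~ vesvo — Widilic i corresponds to Yoraku e after a consonant, before a consonant other than r, m, n, p, b, f, v.
Applying these to Widilic 'busvis':
  busvis → bosvis   (u→o after a consonant, before a consonant other than r, m, n, p, b, f, v)
  bosvis → bosves   (i→e after a consonant, before a consonant other than r, m, n, p, b, f, v)
So the Yoraku cognate is 'bosves'.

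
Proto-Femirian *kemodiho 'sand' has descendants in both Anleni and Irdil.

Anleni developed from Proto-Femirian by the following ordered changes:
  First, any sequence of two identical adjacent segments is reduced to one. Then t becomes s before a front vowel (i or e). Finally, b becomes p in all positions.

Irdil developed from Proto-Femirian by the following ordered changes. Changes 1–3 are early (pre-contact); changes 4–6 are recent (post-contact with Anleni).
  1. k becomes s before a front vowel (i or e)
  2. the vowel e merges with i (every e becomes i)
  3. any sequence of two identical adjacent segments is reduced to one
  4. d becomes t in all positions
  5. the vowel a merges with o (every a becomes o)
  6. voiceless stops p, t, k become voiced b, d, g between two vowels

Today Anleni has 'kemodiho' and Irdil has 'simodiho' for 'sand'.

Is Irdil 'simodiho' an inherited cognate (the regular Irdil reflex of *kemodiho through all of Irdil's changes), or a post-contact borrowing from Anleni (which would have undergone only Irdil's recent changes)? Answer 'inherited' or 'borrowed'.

If inherited, *kemodiho would pass through all of Irdil's changes:
Irdil: *kemodiho > semodiho > simodiho > simotiho > simodiho  (by palatalisation, vowel merger, unconditioned shift, intervocalic voicing)
If borrowed from Anleni 'kemodiho' after the early changes, it would undergo only the recent ones:
  rule 4 (unconditioned shift): kemodiho → kemotiho
  rule 5 (vowel merger): no change (kemotiho)
  rule 6 (intervocalic voicing): kemotiho → kemodiho
  ⇒ as a loan: kemodiho
Irdil 'simodiho' matches the inherited outcome exactly, so it is an inherited cognate, not a loan.

inherited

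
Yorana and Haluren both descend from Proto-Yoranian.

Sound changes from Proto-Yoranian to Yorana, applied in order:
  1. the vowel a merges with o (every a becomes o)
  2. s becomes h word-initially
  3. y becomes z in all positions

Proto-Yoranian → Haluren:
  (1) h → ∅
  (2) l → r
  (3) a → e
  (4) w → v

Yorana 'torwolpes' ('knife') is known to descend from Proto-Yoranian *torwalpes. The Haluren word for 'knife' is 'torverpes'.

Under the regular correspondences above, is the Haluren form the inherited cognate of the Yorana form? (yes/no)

Derive the expected Haluren reflex of *torwalpes:
Haluren: start from *torwalpes.
  rule 1: no change — torwalpes
  rule 2 (unconditioned shift): torwalpes → torwarpes
  rule 3 (vowel merger): torwarpes → torwerpes
  rule 4 (unconditioned shift): torwerpes → torverpes
  ⇒ Haluren torverpes
Haluren 'torverpes' matches the regular reflex exactly, so the pair is cognate.

yes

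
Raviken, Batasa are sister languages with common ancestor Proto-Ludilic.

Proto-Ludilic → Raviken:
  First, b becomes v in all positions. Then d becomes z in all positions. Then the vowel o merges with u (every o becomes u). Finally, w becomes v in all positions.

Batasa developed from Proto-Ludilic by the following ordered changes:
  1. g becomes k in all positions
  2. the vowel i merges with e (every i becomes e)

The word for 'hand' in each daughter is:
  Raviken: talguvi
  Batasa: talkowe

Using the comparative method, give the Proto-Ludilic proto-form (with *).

*talgowi

Position 6: Raviken has v, Batasa has w. Batasa preserves w here (none of its changes turn any other segment into w), so the proto-segment is *w.
Position 5: Raviken has u, Batasa has o. Batasa preserves o here (none of its changes turn any other segment into o), so the proto-segment is *o.
Position 4: Raviken has g, Batasa has k. Raviken preserves g here (none of its changes turn any other segment into g), so the proto-segment is *g.
Continuing position by position gives *talgowi; check it forward:
Raviken: start from *talgowi.
  rule 1: no change — talgowi
  rule 2: no change — talgowi
  rule 3 (vowel merger): talgowi → talguwi
  rule 4 (unconditioned shift): talguwi → talguvi
  ⇒ Raviken talguvi
Batasa: *talgowi > talkowi > talkowe  (by unconditioned shift, vowel merger)
Only *talgowi yields all of Raviken talguvi, Batasa talkowe.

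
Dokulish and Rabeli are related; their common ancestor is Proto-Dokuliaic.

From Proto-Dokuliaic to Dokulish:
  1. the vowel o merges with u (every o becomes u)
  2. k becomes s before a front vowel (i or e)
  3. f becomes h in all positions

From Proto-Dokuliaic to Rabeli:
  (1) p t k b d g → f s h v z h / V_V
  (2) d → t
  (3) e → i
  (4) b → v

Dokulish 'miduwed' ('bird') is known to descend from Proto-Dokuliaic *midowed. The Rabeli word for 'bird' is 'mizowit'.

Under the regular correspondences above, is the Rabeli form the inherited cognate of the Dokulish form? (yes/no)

yes

Derive the expected Rabeli reflex of *midowed:
Rabeli: start from *midowed.
  rule 1 (intervocalic lenition): midowed → mizowed
  rule 2 (unconditioned shift): mizowed → mizowet
  rule 3 (vowel merger): mizowet → mizowit
  rule 4: no change — mizowit
  ⇒ Rabeli mizowit
Rabeli 'mizowit' matches the regular reflex exactly, so the pair is cognate.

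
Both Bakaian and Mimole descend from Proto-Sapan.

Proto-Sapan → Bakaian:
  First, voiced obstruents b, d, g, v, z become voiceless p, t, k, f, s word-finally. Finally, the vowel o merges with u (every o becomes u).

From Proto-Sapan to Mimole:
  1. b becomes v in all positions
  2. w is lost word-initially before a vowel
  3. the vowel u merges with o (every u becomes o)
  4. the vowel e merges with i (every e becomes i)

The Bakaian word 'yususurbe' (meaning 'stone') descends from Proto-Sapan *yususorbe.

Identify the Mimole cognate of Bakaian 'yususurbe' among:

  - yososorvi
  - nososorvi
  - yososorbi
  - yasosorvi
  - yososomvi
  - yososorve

yososorvi

Mimole: *yususorbe
  yususorbe → yususorve   [unconditioned shift]
  yususorve (rule 2 does not apply)
  yususorve → yososorve   [vowel merger]
  yososorve → yososorvi   [vowel merger]
  giving Mimole yososorvi.
Among the options, 'yososorvi' alone shows every Mimole change applied in order.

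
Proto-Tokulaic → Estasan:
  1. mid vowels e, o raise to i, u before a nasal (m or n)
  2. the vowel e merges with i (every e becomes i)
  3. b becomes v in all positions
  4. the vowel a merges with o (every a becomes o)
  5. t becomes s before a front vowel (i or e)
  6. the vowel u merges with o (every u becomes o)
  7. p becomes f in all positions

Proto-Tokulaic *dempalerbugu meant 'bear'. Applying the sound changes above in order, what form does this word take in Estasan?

dimfolirvogo

Estasan: start from *dempalerbugu.
  rule 1 (pre-nasal raising): dempalerbugu → dimpalerbugu
  rule 2 (vowel merger): dimpalerbugu → dimpalirbugu
  rule 3 (unconditioned shift): dimpalirbugu → dimpalirvugu
  rule 4 (vowel merger): dimpalirvugu → dimpolirvugu
  rule 5: no change — dimpolirvugu
  rule 6 (vowel merger): dimpolirvugu → dimpolirvogo
  rule 7 (unconditioned shift): dimpolirvogo → dimfolirvogo
  ⇒ Estasan dimfolirvogo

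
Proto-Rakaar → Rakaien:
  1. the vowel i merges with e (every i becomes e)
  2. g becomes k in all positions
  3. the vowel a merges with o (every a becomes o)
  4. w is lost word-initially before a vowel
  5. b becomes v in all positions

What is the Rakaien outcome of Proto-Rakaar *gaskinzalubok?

koskenzoluvok

Rakaien: start from *gaskinzalubok.
  rule 1 (vowel merger): gaskinzalubok → gaskenzalubok
  rule 2 (unconditioned shift): gaskenzalubok → kaskenzalubok
  rule 3 (vowel merger): kaskenzalubok → koskenzolubok
  rule 4: no change — koskenzolubok
  rule 5 (unconditioned shift): koskenzolubok → koskenzoluvok
  ⇒ Rakaien koskenzoluvok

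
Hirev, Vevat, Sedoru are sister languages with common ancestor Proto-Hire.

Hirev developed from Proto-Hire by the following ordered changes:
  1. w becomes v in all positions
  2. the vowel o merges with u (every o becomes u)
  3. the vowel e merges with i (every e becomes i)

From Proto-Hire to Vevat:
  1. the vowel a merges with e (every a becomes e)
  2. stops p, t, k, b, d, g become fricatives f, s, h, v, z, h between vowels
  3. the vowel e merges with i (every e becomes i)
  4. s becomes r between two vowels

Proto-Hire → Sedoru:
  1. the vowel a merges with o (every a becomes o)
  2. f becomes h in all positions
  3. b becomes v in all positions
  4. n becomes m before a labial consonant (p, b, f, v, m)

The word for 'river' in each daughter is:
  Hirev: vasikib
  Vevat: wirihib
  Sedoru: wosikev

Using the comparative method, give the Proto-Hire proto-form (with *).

*wasikeb

Position 6: Hirev has i, Vevat has i, Sedoru has e. Sedoru preserves e here (none of its changes turn any other segment into e), so the proto-segment is *e.
Position 3: Hirev has s, Vevat has r, Sedoru has s. Hirev preserves s here (none of its changes turn any other segment into s), so the proto-segment is *s.
Position 1: Hirev has v, Vevat has w, Sedoru has w. Vevat preserves w here (none of its changes turn any other segment into w), so the proto-segment is *w.
Continuing position by position gives *wasikeb; check it forward:
Hirev: start from *wasikeb.
  rule 1 (unconditioned shift): wasikeb → vasikeb
  rule 2: no change — vasikeb
  rule 3 (vowel merger): vasikeb → vasikib
  ⇒ Hirev vasikib
Vevat: start from *wasikeb.
  rule 1 (vowel merger): wasikeb → wesikeb
  rule 2 (intervocalic lenition): wesikeb → wesiheb
  rule 3 (vowel merger): wesiheb → wisihib
  rule 4 (rhotacism): wisihib → wirihib
  ⇒ Vevat wirihib
Sedoru: *wasikeb > wosikeb > wosikev  (by vowel merger, unconditioned shift)
No other proto-form is consistent with every reflex, so the reconstruction is *wasikeb.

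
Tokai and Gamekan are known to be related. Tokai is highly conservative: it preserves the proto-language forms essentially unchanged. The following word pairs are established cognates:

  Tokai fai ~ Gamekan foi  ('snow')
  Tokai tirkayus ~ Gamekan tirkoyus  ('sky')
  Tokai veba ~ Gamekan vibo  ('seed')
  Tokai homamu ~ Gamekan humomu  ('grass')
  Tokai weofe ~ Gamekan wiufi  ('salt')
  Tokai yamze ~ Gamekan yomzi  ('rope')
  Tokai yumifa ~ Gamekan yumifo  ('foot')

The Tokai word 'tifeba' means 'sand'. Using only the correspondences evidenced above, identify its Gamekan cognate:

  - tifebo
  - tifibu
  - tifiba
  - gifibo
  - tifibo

tifibo

veba ~ vibo — Tokai e corresponds to Gamekan i after a consonant, before a labial obstruent.
veba ~ vibo, yumifa ~ yumifo — Tokai a corresponds to Gamekan o word-finally.
Applying these to Tokai 'tifeba':
  tifeba → tifiba   (e→i after a consonant, before a labial obstruent)
  tifiba → tifibo   (a→o word-finally)
So the Gamekan cognate is 'tifibo'.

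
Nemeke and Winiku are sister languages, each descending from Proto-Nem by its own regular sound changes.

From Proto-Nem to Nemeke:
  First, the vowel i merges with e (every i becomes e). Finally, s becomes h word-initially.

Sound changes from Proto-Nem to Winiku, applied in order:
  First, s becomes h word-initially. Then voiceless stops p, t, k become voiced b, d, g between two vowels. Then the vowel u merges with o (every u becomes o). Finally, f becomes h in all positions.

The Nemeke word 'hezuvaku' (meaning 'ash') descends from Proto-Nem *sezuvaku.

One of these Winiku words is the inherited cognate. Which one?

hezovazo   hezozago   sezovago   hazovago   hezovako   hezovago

Winiku: *sezuvaku > hezuvaku > hezuvagu > hezovago  (by debuccalisation, intervocalic voicing, vowel merger)
Among the options, 'hezovago' alone shows every Winiku change applied in order.

hezovago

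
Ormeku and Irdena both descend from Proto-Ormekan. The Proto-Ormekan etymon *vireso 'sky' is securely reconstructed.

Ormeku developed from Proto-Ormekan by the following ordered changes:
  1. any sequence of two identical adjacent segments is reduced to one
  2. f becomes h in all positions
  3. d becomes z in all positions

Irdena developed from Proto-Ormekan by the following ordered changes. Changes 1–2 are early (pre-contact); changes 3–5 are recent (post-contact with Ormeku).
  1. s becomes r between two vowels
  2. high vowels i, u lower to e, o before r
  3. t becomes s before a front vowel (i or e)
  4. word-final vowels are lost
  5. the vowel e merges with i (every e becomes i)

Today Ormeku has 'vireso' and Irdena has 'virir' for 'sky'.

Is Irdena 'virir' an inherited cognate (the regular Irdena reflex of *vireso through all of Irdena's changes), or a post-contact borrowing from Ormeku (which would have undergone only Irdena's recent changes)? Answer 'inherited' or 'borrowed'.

inherited

If inherited, *vireso would pass through all of Irdena's changes:
Irdena: *vireso > virero > verero > verer > virir  (by rhotacism, pre-rhotic lowering, apocope, vowel merger)
If borrowed from Ormeku 'vireso' after the early changes, it would undergo only the recent ones:
  rule 3 (palatalisation): no change (vireso)
  rule 4 (apocope): vireso → vires
  rule 5 (vowel merger): vires → viris
  ⇒ as a loan: viris
Irdena 'virir' matches the inherited outcome exactly, so it is an inherited cognate, not a loan.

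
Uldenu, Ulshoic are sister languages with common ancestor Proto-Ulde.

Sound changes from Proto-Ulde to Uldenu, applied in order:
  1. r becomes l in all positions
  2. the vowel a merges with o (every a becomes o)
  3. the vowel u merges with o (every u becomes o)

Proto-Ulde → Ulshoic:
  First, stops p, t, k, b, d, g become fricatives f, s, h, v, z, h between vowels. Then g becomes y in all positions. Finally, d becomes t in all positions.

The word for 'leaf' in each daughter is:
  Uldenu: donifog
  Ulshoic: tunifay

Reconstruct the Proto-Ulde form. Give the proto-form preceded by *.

*dunifag

Position 1: Uldenu has d, Ulshoic has t. Uldenu preserves d here (none of its changes turn any other segment into d), so the proto-segment is *d.
Position 7: Uldenu has g, Ulshoic has y. Uldenu preserves g here (none of its changes turn any other segment into g), so the proto-segment is *g.
Position 2: Uldenu has o, Ulshoic has u. Ulshoic preserves u here (none of its changes turn any other segment into u), so the proto-segment is *u.
Verify the candidate proto-form against each daughter:
Uldenu: *dunifag > dunifog > donifog  (by vowel merger, vowel merger)
Ulshoic: *dunifag
  dunifag (rule 1 does not apply)
  dunifag → dunifay   [unconditioned shift]
  dunifay → tunifay   [unconditioned shift]
  giving Ulshoic tunifay.
Only *dunifag yields all of Uldenu donifog, Ulshoic tunifay.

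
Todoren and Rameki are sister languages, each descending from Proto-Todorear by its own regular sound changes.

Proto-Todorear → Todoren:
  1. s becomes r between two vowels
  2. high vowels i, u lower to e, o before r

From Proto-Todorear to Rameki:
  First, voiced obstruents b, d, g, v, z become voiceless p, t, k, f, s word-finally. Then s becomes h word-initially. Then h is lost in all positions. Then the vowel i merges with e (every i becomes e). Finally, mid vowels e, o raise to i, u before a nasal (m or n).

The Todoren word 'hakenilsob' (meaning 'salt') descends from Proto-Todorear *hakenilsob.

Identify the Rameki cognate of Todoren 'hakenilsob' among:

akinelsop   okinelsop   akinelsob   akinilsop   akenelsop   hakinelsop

Rameki: *hakenilsob > hakenilsop > akenilsop > akenelsop > akinelsop  (by final devoicing, h-loss, vowel merger, pre-nasal raising)
The other candidates each miss or misapply at least one Rameki change.

akinelsop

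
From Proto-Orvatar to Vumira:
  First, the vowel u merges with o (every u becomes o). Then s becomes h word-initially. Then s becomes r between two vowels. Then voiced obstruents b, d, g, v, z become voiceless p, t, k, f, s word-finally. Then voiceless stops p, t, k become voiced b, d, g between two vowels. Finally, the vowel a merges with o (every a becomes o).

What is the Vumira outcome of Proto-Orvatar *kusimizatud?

korimizodot

Vumira: start from *kusimizatud.
  rule 1 (vowel merger): kusimizatud → kosimizatod
  rule 2: no change — kosimizatod
  rule 3 (rhotacism): kosimizatod → korimizatod
  rule 4 (final devoicing): korimizatod → korimizatot
  rule 5 (intervocalic voicing): korimizatot → korimizadot
  rule 6 (vowel merger): korimizadot → korimizodot
  ⇒ Vumira korimizodot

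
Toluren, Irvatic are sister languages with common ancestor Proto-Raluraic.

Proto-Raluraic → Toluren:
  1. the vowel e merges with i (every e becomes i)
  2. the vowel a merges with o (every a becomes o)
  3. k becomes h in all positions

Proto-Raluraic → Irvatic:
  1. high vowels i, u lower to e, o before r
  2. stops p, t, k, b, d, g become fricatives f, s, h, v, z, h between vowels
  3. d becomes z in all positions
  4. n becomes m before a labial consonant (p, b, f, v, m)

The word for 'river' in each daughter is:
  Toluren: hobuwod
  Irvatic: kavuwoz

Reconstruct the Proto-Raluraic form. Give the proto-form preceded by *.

*kabuwod

Position 3: Toluren has b, Irvatic has v. Toluren preserves b here (none of its changes turn any other segment into b), so the proto-segment is *b.
Position 2: Toluren has o, Irvatic has a. Irvatic preserves a here (none of its changes turn any other segment into a), so the proto-segment is *a.
Continuing position by position gives *kabuwod; check it forward:
Toluren: start from *kabuwod.
  rule 1: no change — kabuwod
  rule 2 (vowel merger): kabuwod → kobuwod
  rule 3 (unconditioned shift): kobuwod → hobuwod
  ⇒ Toluren hobuwod
Irvatic: *kabuwod > kavuwod > kavuwoz  (by intervocalic lenition, unconditioned shift)
No other proto-form is consistent with every reflex, so the reconstruction is *kabuwod.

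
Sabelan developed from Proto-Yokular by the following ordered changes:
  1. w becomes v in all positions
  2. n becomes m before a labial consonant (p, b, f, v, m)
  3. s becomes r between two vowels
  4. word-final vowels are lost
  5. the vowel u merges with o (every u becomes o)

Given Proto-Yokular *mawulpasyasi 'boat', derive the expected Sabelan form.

Sabelan: start from *mawulpasyasi.
  rule 1 (unconditioned shift): mawulpasyasi → mavulpasyasi
  rule 2: no change — mavulpasyasi
  rule 3 (rhotacism): mavulpasyasi → mavulpasyari
  rule 4 (apocope): mavulpasyari → mavulpasyar
  rule 5 (vowel merger): mavulpasyar → mavolpasyar
  ⇒ Sabelan mavolpasyar

mavolpasyar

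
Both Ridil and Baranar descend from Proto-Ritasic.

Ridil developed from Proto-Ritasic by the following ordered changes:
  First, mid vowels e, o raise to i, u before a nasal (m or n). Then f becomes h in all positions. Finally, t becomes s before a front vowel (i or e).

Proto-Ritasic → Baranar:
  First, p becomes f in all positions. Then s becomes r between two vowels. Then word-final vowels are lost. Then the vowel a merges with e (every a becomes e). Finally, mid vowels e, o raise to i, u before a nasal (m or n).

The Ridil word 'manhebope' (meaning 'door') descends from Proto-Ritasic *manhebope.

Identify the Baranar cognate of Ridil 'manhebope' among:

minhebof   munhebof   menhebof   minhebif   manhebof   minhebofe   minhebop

minhebof

Baranar: *manhebope > manhebofe > manhebof > menhebof > minhebof  (by unconditioned shift, apocope, vowel merger, pre-nasal raising)
Only 'minhebof' matches the regular Baranar development of *manhebope.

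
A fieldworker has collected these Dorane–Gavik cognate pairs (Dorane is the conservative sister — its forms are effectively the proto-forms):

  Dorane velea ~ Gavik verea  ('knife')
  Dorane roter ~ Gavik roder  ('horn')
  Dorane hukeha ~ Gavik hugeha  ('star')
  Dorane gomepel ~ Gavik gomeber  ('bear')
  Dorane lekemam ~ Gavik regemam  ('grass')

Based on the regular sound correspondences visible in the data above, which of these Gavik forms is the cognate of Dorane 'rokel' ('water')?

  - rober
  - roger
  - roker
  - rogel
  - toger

roger

hukeha ~ hugeha, lekemam ~ regemam — Dorane k corresponds to Gavik g between vowels (before a front vowel).
gomepel ~ gomeber — Dorane l corresponds to Gavik r word-finally.
Applying these to Dorane 'rokel':
  rokel → rogel   (k→g between vowels (before a front vowel))
  rogel → roger   (l→r word-finally)
So the Gavik cognate is 'roger'.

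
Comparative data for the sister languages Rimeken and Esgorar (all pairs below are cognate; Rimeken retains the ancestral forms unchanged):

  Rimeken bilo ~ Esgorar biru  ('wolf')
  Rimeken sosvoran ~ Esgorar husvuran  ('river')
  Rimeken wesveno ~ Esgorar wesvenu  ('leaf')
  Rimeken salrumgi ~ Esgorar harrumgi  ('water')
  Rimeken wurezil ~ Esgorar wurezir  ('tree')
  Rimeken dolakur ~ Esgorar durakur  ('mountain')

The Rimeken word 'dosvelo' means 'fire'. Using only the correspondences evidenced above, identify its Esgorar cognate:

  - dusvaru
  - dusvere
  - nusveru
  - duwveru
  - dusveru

dusveru

sosvoran ~ husvuran, dolakur ~ durakur — Rimeken o corresponds to Esgorar u after a consonant, before a consonant other than r, m, n, p, b, f, v.
bilo ~ biru — Rimeken l corresponds to Esgorar r between vowels (before a back vowel).
bilo ~ biru, wesveno ~ wesvenu — Rimeken o corresponds to Esgorar u word-finally.
Applying these to Rimeken 'dosvelo':
  dosvelo → dusvelo   (o→u after a consonant, before a consonant other than r, m, n, p, b, f, v)
  dusvelo → dusvero   (l→r between vowels (before a back vowel))
  dusvero → dusveru   (o→u word-finally)
So the Esgorar cognate is 'dusveru'.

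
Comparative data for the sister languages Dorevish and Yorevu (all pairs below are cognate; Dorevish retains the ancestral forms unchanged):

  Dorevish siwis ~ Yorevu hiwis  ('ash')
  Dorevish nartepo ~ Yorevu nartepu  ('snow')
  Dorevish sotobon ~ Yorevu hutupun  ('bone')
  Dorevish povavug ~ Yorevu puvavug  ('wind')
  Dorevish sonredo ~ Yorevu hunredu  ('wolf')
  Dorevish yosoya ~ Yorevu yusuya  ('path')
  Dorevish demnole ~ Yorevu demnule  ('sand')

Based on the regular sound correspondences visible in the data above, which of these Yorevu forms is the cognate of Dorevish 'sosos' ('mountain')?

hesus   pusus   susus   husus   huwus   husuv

husus

sotobon ~ hutupun, sonredo ~ hunredu — Dorevish s corresponds to Yorevu h word-initially before a back vowel.
sotobon ~ hutupun, yosoya ~ yusuya — Dorevish o corresponds to Yorevu u after a consonant, before a consonant other than r, m, n, p, b, f, v.
Applying these to Dorevish 'sosos':
  sosos → hosos   (s→h word-initially before a back vowel)
  hosos → husos   (o→u after a consonant, before a consonant other than r, m, n, p, b, f, v)
  husos → husus   (o→u after a consonant, before a consonant other than r, m, n, p, b, f, v)
So the Yorevu cognate is 'husus'.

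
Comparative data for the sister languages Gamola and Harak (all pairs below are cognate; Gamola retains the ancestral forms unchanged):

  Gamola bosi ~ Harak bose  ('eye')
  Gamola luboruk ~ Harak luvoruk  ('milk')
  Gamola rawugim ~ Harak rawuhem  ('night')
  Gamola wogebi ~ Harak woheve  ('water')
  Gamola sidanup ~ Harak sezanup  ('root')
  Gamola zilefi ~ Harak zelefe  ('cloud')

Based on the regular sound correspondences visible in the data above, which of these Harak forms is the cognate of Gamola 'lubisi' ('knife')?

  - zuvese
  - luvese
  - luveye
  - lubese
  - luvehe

wogebi ~ woheve — Gamola b corresponds to Harak v between vowels (before a front vowel).
sidanup ~ sezanup, zilefi ~ zelefe — Gamola i corresponds to Harak e after a consonant, before a consonant other than r, m, n, p, b, f, v.
bosi ~ bose, wogebi ~ woheve — Gamola i corresponds to Harak e word-finally.
Applying these to Gamola 'lubisi':
  lubisi → luvisi   (b→v between vowels (before a front vowel))
  luvisi → luvesi   (i→e after a consonant, before a consonant other than r, m, n, p, b, f, v)
  luvesi → luvese   (i→e word-finally)
So the Harak cognate is 'luvese'.

luvese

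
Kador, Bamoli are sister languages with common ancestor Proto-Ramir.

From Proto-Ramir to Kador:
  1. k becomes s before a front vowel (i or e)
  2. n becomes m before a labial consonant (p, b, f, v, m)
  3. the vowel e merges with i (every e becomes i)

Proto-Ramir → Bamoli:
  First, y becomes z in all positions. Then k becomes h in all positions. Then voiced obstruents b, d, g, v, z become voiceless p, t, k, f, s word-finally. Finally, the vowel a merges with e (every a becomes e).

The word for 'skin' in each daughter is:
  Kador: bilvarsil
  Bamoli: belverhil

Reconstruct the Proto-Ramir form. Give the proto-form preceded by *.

Position 2: Kador has i, Bamoli has e. Taking the neighbouring segments as reconstructed: Kador i could go back to *e or *i; Bamoli e could go back to *a or *e — the one source consistent with every daughter is *e.
Position 7: Kador has s, Bamoli has h. Taking the neighbouring segments as reconstructed: Kador s could go back to *k or *s; Bamoli h could go back to *k or *h — the one source consistent with every daughter is *k.
Position 5: Kador has a, Bamoli has e. Kador preserves a here (none of its changes turn any other segment into a), so the proto-segment is *a.
This points to *belvarkil. Verify forward in each daughter:
Kador: start from *belvarkil.
  rule 1 (palatalisation): belvarkil → belvarsil
  rule 2: no change — belvarsil
  rule 3 (vowel merger): belvarsil → bilvarsil
  ⇒ Kador bilvarsil
Bamoli: start from *belvarkil.
  rule 1: no change — belvarkil
  rule 2 (unconditioned shift): belvarkil → belvarhil
  rule 3: no change — belvarhil
  rule 4 (vowel merger): belvarhil → belverhil
  ⇒ Bamoli belverhil
No other proto-form is consistent with every reflex, so the reconstruction is *belvarkil.

*belvarkil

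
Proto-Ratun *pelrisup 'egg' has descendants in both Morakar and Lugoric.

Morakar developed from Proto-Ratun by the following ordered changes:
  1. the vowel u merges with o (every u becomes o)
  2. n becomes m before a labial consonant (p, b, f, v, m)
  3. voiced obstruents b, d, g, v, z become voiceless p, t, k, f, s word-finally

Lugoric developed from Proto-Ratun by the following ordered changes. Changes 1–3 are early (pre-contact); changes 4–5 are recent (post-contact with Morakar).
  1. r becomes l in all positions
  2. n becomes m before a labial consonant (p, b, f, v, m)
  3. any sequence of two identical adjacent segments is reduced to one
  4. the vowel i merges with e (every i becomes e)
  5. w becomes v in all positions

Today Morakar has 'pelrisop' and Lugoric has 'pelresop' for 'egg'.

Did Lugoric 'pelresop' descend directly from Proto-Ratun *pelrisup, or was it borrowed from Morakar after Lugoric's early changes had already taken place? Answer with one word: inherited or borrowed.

If inherited, *pelrisup would pass through all of Lugoric's changes:
Lugoric: *pelrisup
  pelrisup → pellisup   [unconditioned shift]
  pellisup (rule 2 does not apply)
  pellisup → pelisup   [degemination]
  pelisup → pelesup   [vowel merger]
  pelesup (rule 5 does not apply)
  giving Lugoric pelesup.
If borrowed from Morakar 'pelrisop' after the early changes, it would undergo only the recent ones:
  rule 4 (vowel merger): pelrisop → pelresop
  rule 5 (unconditioned shift): no change (pelresop)
  ⇒ as a loan: pelresop
Lugoric 'pelresop' matches the loan outcome 'pelresop', not the inherited 'pelesup' — it skipped the early Lugoric changes, so it was borrowed from Morakar.

borrowed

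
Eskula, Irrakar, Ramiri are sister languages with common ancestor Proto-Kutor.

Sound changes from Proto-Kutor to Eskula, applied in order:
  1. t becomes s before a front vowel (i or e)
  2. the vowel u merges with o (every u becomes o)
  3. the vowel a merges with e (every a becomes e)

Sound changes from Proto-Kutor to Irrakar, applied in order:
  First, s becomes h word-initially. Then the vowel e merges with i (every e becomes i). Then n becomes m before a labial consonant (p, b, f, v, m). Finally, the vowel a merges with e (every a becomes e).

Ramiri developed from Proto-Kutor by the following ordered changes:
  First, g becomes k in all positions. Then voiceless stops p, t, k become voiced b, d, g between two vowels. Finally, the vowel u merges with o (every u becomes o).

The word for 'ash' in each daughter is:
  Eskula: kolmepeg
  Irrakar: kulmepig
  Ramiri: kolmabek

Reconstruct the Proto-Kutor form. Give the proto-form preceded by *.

*kulmapeg

Position 8: Eskula has g, Irrakar has g, Ramiri has k. Eskula preserves g here (none of its changes turn any other segment into g), so the proto-segment is *g.
Position 5: Eskula has e, Irrakar has e, Ramiri has a. Ramiri preserves a here (none of its changes turn any other segment into a), so the proto-segment is *a.
This points to *kulmapeg. Verify forward in each daughter:
Eskula: *kulmapeg
  kulmapeg (rule 1 does not apply)
  kulmapeg → kolmapeg   [vowel merger]
  kolmapeg → kolmepeg   [vowel merger]
  giving Eskula kolmepeg.
Irrakar: start from *kulmapeg.
  rule 1: no change — kulmapeg
  rule 2 (vowel merger): kulmapeg → kulmapig
  rule 3: no change — kulmapig
  rule 4 (vowel merger): kulmapig → kulmepig
  ⇒ Irrakar kulmepig
Ramiri: *kulmapeg > kulmapek > kulmabek > kolmabek  (by unconditioned shift, intervocalic voicing, vowel merger)
*kulmapeg is the unique common source.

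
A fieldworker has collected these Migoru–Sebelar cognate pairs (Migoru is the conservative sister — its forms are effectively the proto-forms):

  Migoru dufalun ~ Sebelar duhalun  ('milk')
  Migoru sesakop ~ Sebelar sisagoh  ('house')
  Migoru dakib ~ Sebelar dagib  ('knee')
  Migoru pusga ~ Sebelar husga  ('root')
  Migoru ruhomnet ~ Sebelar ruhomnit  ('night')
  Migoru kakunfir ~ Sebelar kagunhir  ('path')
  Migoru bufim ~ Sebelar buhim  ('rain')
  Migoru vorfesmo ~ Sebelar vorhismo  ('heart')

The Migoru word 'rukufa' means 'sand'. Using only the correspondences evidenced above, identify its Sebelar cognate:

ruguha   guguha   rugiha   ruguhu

kakunfir ~ kagunhir — Migoru k corresponds to Sebelar g between vowels (before a back vowel).
dufalun ~ duhalun — Migoru f corresponds to Sebelar h between vowels (before a back vowel).
Applying these to Migoru 'rukufa':
  rukufa → rugufa   (k→g between vowels (before a back vowel))
  rugufa → ruguha   (f→h between vowels (before a back vowel))
So the Sebelar cognate is 'ruguha'.

ruguha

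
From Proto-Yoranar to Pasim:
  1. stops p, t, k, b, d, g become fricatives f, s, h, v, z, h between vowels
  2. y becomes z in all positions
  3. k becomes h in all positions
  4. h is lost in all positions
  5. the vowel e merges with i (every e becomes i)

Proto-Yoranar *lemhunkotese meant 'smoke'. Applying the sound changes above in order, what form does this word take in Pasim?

limunosisi

Pasim: *lemhunkotese > lemhunkosese > lemhunhosese > lemunosese > limunosisi  (by intervocalic lenition, unconditioned shift, h-loss, vowel merger)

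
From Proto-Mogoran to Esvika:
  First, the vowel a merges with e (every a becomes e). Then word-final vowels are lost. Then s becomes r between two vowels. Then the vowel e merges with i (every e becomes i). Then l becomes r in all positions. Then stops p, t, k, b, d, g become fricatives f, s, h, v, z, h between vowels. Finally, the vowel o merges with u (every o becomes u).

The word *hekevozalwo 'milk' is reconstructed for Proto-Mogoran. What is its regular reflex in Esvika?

Esvika: start from *hekevozalwo.
  rule 1 (vowel merger): hekevozalwo → hekevozelwo
  rule 2 (apocope): hekevozelwo → hekevozelw
  rule 3: no change — hekevozelw
  rule 4 (vowel merger): hekevozelw → hikivozilw
  rule 5 (unconditioned shift): hikivozilw → hikivozirw
  rule 6 (intervocalic lenition): hikivozirw → hihivozirw
  rule 7 (vowel merger): hihivozirw → hihivuzirw
  ⇒ Esvika hihivuzirw

hihivuzirw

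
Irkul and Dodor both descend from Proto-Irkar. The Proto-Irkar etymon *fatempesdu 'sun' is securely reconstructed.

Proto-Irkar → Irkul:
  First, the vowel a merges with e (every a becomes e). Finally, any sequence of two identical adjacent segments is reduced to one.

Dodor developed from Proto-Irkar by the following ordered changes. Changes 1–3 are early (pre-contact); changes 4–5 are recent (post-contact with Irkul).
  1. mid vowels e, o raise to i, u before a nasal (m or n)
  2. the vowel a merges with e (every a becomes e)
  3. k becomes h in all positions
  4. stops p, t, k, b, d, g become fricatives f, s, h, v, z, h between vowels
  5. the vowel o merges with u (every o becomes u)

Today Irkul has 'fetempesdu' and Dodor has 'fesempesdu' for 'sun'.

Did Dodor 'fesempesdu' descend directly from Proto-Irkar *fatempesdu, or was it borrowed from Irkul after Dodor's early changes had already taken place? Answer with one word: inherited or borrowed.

If inherited, *fatempesdu would pass through all of Dodor's changes:
Dodor: start from *fatempesdu.
  rule 1 (pre-nasal raising): fatempesdu → fatimpesdu
  rule 2 (vowel merger): fatimpesdu → fetimpesdu
  rule 3: no change — fetimpesdu
  rule 4 (intervocalic lenition): fetimpesdu → fesimpesdu
  rule 5: no change — fesimpesdu
  ⇒ Dodor fesimpesdu
If borrowed from Irkul 'fetempesdu' after the early changes, it would undergo only the recent ones:
  rule 4 (intervocalic lenition): fetempesdu → fesempesdu
  rule 5 (vowel merger): no change (fesempesdu)
  ⇒ as a loan: fesempesdu
Dodor 'fesempesdu' matches the loan outcome 'fesempesdu', not the inherited 'fesimpesdu' — it skipped the early Dodor changes, so it was borrowed from Irkul.

borrowed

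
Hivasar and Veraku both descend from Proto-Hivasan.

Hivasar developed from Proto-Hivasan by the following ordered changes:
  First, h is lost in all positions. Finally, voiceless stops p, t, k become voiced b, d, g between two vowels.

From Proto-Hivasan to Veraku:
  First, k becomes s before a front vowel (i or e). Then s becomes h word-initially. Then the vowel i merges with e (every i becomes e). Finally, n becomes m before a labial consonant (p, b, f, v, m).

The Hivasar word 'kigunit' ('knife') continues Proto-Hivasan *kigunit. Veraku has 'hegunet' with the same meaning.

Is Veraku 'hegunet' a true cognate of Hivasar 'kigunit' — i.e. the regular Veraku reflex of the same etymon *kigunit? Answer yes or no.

Derive the expected Veraku reflex of *kigunit:
Veraku: *kigunit
  kigunit → sigunit   [palatalisation]
  sigunit → higunit   [debuccalisation]
  higunit → hegunet   [vowel merger]
  hegunet (rule 4 does not apply)
  giving Veraku hegunet.
Veraku 'hegunet' matches the regular reflex exactly, so the pair is cognate.

yes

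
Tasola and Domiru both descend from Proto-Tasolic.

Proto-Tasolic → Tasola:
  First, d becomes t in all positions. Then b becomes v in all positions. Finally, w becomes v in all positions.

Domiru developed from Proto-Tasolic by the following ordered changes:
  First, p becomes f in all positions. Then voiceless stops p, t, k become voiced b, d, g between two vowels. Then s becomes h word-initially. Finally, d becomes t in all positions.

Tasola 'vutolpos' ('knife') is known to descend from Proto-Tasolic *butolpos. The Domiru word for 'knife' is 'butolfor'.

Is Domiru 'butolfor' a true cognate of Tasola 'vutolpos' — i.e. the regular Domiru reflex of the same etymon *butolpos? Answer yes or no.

no

Derive the expected Domiru reflex of *butolpos:
Domiru: *butolpos > butolfos > budolfos > butolfos  (by unconditioned shift, intervocalic voicing, unconditioned shift)
The regular Domiru reflex would be 'butolfos', but the attested form is 'butolfor'. The correspondence is irregular, so they are not cognates (the Domiru form has a different source).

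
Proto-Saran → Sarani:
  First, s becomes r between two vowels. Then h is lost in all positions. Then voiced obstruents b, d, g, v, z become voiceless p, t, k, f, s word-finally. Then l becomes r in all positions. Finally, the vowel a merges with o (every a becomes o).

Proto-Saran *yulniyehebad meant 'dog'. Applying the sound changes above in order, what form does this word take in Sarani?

yurniyeebot

Sarani: *yulniyehebad > yulniyeebad > yulniyeebat > yurniyeebat > yurniyeebot  (by h-loss, final devoicing, unconditioned shift, vowel merger)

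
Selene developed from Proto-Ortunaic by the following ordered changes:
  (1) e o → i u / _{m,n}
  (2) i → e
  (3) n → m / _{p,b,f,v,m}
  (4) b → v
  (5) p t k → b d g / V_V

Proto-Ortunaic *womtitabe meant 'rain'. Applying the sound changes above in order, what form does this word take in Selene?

wumtedave

Selene: *womtitabe
  womtitabe → wumtitabe   [pre-nasal raising]
  wumtitabe → wumtetabe   [vowel merger]
  wumtetabe (rule 3 does not apply)
  wumtetabe → wumtetave   [unconditioned shift]
  wumtetave → wumtedave   [intervocalic voicing]
  giving Selene wumtedave.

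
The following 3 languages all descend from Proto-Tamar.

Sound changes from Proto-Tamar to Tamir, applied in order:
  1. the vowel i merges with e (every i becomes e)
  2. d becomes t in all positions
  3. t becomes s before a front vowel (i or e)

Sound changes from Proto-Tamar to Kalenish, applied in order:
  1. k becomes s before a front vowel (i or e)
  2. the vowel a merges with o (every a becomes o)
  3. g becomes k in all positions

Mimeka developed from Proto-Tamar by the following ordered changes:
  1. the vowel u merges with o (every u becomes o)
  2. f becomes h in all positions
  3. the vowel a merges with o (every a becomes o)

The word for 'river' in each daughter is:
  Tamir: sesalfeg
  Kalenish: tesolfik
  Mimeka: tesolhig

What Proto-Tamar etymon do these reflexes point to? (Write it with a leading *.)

*tesalfig

Position 8: Tamir has g, Kalenish has k, Mimeka has g. Tamir preserves g here (none of its changes turn any other segment into g), so the proto-segment is *g.
Position 4: Tamir has a, Kalenish has o, Mimeka has o. Tamir preserves a here (none of its changes turn any other segment into a), so the proto-segment is *a.
Position 7: Tamir has e, Kalenish has i, Mimeka has i. Kalenish preserves i here (none of its changes turn any other segment into i), so the proto-segment is *i.
This points to *tesalfig. Verify forward in each daughter:
Tamir: *tesalfig
  tesalfig → tesalfeg   [vowel merger]
  tesalfeg (rule 2 does not apply)
  tesalfeg → sesalfeg   [palatalisation]
  giving Tamir sesalfeg.
Kalenish: *tesalfig > tesolfig > tesolfik  (by vowel merger, unconditioned shift)
Mimeka: start from *tesalfig.
  rule 1: no change — tesalfig
  rule 2 (unconditioned shift): tesalfig → tesalhig
  rule 3 (vowel merger): tesalhig → tesolhig
  ⇒ Mimeka tesolhig
Only *tesalfig yields all of Tamir sesalfeg, Kalenish tesolfik, Mimeka tesolhig.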